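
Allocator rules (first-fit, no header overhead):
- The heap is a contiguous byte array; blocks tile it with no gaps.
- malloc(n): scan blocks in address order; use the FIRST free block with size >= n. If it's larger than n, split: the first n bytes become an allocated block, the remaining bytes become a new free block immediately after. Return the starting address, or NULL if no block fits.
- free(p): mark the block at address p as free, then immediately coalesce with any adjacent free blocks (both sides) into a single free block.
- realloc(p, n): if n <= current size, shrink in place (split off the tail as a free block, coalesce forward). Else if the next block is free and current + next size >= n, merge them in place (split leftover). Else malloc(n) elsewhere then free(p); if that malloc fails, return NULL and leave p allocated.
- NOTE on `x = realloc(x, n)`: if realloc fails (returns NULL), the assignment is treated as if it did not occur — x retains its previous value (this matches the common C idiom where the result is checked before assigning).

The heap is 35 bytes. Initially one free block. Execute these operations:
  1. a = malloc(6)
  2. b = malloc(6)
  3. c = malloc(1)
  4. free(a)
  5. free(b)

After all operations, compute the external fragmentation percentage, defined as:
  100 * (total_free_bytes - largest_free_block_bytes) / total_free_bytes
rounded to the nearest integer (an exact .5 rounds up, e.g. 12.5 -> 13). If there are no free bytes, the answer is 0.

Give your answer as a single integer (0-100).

Answer: 35

Derivation:
Op 1: a = malloc(6) -> a = 0; heap: [0-5 ALLOC][6-34 FREE]
Op 2: b = malloc(6) -> b = 6; heap: [0-5 ALLOC][6-11 ALLOC][12-34 FREE]
Op 3: c = malloc(1) -> c = 12; heap: [0-5 ALLOC][6-11 ALLOC][12-12 ALLOC][13-34 FREE]
Op 4: free(a) -> (freed a); heap: [0-5 FREE][6-11 ALLOC][12-12 ALLOC][13-34 FREE]
Op 5: free(b) -> (freed b); heap: [0-11 FREE][12-12 ALLOC][13-34 FREE]
Free blocks: [12 22] total_free=34 largest=22 -> 100*(34-22)/34 = 1200/34 ≈ 35.294 -> rounds to 35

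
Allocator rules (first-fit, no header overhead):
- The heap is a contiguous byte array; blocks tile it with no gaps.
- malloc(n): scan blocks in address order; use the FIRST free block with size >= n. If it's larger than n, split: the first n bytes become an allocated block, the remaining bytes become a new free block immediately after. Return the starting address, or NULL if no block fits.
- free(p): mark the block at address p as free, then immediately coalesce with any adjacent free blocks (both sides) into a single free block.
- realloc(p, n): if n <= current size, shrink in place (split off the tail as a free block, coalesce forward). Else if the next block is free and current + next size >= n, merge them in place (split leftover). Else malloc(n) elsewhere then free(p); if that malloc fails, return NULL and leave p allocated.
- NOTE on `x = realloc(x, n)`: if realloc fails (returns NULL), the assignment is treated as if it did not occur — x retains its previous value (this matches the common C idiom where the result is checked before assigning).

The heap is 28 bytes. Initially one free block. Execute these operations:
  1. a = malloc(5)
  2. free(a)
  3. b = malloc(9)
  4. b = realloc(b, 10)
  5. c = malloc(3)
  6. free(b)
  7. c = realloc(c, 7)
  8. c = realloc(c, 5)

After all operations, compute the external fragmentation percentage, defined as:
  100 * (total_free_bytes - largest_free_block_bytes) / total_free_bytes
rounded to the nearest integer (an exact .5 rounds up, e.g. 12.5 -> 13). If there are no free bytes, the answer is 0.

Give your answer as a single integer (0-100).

Op 1: a = malloc(5) -> a = 0; heap: [0-4 ALLOC][5-27 FREE]
Op 2: free(a) -> (freed a); heap: [0-27 FREE]
Op 3: b = malloc(9) -> b = 0; heap: [0-8 ALLOC][9-27 FREE]
Op 4: b = realloc(b, 10) -> b = 0; heap: [0-9 ALLOC][10-27 FREE]
Op 5: c = malloc(3) -> c = 10; heap: [0-9 ALLOC][10-12 ALLOC][13-27 FREE]
Op 6: free(b) -> (freed b); heap: [0-9 FREE][10-12 ALLOC][13-27 FREE]
Op 7: c = realloc(c, 7) -> c = 10; heap: [0-9 FREE][10-16 ALLOC][17-27 FREE]
Op 8: c = realloc(c, 5) -> c = 10; heap: [0-9 FREE][10-14 ALLOC][15-27 FREE]
Free blocks: [10 13] total_free=23 largest=13 -> 100*(23-13)/23 = 1000/23 ≈ 43.478 -> rounds to 43

Answer: 43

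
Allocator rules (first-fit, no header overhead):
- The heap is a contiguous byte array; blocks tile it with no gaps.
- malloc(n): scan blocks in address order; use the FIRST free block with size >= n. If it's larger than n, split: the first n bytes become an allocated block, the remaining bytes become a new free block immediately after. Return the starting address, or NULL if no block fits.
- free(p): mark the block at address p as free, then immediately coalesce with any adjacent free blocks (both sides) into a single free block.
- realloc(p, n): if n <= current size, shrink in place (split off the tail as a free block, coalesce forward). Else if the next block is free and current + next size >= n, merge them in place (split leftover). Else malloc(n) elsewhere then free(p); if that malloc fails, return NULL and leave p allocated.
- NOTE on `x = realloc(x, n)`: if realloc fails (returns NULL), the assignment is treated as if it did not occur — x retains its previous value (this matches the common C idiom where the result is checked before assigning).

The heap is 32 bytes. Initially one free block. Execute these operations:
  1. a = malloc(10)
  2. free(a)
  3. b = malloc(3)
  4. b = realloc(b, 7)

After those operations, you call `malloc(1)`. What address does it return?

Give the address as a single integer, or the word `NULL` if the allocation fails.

Answer: 7

Derivation:
Op 1: a = malloc(10) -> a = 0; heap: [0-9 ALLOC][10-31 FREE]
Op 2: free(a) -> (freed a); heap: [0-31 FREE]
Op 3: b = malloc(3) -> b = 0; heap: [0-2 ALLOC][3-31 FREE]
Op 4: b = realloc(b, 7) -> b = 0; heap: [0-6 ALLOC][7-31 FREE]
malloc(1): first-fit scan over [0-6 ALLOC][7-31 FREE] -> 7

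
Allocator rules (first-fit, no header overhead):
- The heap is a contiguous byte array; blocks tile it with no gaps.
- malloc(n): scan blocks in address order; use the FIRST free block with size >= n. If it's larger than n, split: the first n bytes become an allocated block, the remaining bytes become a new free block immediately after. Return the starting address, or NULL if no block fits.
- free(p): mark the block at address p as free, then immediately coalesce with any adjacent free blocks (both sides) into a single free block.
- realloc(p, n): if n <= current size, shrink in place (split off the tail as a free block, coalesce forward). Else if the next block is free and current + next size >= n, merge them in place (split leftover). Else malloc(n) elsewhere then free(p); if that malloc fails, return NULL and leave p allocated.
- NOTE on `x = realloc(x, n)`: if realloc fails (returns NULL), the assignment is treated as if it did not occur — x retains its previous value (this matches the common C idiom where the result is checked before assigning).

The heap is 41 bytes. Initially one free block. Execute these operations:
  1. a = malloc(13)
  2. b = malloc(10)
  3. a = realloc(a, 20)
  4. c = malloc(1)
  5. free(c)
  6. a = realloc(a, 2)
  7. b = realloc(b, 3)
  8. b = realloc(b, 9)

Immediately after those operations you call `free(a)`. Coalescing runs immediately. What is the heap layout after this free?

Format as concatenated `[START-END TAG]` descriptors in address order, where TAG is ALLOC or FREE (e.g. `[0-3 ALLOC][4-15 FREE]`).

Op 1: a = malloc(13) -> a = 0; heap: [0-12 ALLOC][13-40 FREE]
Op 2: b = malloc(10) -> b = 13; heap: [0-12 ALLOC][13-22 ALLOC][23-40 FREE]
Op 3: a = realloc(a, 20) -> NULL (a unchanged); heap: [0-12 ALLOC][13-22 ALLOC][23-40 FREE]
Op 4: c = malloc(1) -> c = 23; heap: [0-12 ALLOC][13-22 ALLOC][23-23 ALLOC][24-40 FREE]
Op 5: free(c) -> (freed c); heap: [0-12 ALLOC][13-22 ALLOC][23-40 FREE]
Op 6: a = realloc(a, 2) -> a = 0; heap: [0-1 ALLOC][2-12 FREE][13-22 ALLOC][23-40 FREE]
Op 7: b = realloc(b, 3) -> b = 13; heap: [0-1 ALLOC][2-12 FREE][13-15 ALLOC][16-40 FREE]
Op 8: b = realloc(b, 9) -> b = 13; heap: [0-1 ALLOC][2-12 FREE][13-21 ALLOC][22-40 FREE]
free(a): a = 0 -> block [0-1 ALLOC]; mark free, coalesce with adjacent free neighbors -> [0-12 FREE][13-21 ALLOC][22-40 FREE]

Answer: [0-12 FREE][13-21 ALLOC][22-40 FREE]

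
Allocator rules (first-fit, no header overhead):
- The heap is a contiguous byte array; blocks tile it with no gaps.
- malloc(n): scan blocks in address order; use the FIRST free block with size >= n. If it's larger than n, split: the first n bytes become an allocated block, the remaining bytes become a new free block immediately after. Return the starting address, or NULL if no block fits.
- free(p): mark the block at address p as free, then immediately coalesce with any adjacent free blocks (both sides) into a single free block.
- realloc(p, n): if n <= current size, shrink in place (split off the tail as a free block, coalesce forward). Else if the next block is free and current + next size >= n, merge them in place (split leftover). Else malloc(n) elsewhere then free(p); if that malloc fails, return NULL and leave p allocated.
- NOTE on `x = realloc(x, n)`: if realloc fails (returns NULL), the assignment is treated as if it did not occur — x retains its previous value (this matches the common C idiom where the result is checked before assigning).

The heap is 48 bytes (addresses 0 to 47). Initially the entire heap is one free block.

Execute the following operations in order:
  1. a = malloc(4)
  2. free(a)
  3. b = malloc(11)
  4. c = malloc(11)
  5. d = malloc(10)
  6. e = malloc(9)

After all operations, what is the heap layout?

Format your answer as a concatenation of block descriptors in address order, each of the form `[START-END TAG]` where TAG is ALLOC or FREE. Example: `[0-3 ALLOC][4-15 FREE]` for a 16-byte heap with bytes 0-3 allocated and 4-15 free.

Answer: [0-10 ALLOC][11-21 ALLOC][22-31 ALLOC][32-40 ALLOC][41-47 FREE]

Derivation:
Op 1: a = malloc(4) -> a = 0; heap: [0-3 ALLOC][4-47 FREE]
Op 2: free(a) -> (freed a); heap: [0-47 FREE]
Op 3: b = malloc(11) -> b = 0; heap: [0-10 ALLOC][11-47 FREE]
Op 4: c = malloc(11) -> c = 11; heap: [0-10 ALLOC][11-21 ALLOC][22-47 FREE]
Op 5: d = malloc(10) -> d = 22; heap: [0-10 ALLOC][11-21 ALLOC][22-31 ALLOC][32-47 FREE]
Op 6: e = malloc(9) -> e = 32; heap: [0-10 ALLOC][11-21 ALLOC][22-31 ALLOC][32-40 ALLOC][41-47 FREE]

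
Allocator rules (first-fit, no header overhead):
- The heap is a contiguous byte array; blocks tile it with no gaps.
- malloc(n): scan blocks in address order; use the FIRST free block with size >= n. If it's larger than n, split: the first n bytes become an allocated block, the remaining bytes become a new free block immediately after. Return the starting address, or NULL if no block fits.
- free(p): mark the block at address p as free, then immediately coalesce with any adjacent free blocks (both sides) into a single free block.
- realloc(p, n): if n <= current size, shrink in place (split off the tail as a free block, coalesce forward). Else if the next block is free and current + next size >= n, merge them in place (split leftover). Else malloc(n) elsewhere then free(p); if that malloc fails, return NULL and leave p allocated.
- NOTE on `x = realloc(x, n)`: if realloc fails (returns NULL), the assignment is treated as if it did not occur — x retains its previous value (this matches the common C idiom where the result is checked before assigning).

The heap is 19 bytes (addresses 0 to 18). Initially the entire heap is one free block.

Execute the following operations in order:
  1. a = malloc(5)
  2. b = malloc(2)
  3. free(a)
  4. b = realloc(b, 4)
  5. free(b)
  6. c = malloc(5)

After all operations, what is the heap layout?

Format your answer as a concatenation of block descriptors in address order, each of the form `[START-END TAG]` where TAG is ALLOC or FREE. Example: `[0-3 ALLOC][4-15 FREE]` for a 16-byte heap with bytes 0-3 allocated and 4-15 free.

Op 1: a = malloc(5) -> a = 0; heap: [0-4 ALLOC][5-18 FREE]
Op 2: b = malloc(2) -> b = 5; heap: [0-4 ALLOC][5-6 ALLOC][7-18 FREE]
Op 3: free(a) -> (freed a); heap: [0-4 FREE][5-6 ALLOC][7-18 FREE]
Op 4: b = realloc(b, 4) -> b = 5; heap: [0-4 FREE][5-8 ALLOC][9-18 FREE]
Op 5: free(b) -> (freed b); heap: [0-18 FREE]
Op 6: c = malloc(5) -> c = 0; heap: [0-4 ALLOC][5-18 FREE]

Answer: [0-4 ALLOC][5-18 FREE]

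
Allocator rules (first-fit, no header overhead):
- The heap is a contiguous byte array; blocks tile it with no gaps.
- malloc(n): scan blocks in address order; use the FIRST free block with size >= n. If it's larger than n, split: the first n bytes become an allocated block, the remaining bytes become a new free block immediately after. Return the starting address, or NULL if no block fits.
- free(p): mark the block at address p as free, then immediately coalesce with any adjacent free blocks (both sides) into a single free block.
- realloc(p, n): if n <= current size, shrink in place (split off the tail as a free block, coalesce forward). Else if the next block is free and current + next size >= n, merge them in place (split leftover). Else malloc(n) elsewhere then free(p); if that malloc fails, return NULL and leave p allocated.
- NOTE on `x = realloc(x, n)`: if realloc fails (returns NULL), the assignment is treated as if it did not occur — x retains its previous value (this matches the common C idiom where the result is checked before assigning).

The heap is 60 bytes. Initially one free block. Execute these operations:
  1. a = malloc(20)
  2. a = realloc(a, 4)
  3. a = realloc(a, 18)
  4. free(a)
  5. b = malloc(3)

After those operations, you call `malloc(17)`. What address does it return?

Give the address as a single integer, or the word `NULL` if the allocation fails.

Op 1: a = malloc(20) -> a = 0; heap: [0-19 ALLOC][20-59 FREE]
Op 2: a = realloc(a, 4) -> a = 0; heap: [0-3 ALLOC][4-59 FREE]
Op 3: a = realloc(a, 18) -> a = 0; heap: [0-17 ALLOC][18-59 FREE]
Op 4: free(a) -> (freed a); heap: [0-59 FREE]
Op 5: b = malloc(3) -> b = 0; heap: [0-2 ALLOC][3-59 FREE]
malloc(17): first-fit scan over [0-2 ALLOC][3-59 FREE] -> 3

Answer: 3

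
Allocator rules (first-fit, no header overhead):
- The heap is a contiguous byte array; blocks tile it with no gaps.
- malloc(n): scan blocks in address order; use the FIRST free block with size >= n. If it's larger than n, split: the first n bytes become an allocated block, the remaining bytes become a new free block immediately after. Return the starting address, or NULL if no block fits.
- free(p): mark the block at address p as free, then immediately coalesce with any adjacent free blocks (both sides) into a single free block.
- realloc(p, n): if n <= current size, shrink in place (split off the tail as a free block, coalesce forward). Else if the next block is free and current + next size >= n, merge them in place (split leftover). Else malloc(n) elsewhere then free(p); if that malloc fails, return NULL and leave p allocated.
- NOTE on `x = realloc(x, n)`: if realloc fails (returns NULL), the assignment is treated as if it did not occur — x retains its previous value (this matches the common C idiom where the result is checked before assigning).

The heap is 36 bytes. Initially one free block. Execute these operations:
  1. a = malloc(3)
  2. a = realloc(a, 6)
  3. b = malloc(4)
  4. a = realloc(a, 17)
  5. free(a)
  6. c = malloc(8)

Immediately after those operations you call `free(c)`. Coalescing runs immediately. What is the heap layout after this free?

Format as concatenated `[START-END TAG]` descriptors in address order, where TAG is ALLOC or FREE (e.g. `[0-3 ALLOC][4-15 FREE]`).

Answer: [0-5 FREE][6-9 ALLOC][10-35 FREE]

Derivation:
Op 1: a = malloc(3) -> a = 0; heap: [0-2 ALLOC][3-35 FREE]
Op 2: a = realloc(a, 6) -> a = 0; heap: [0-5 ALLOC][6-35 FREE]
Op 3: b = malloc(4) -> b = 6; heap: [0-5 ALLOC][6-9 ALLOC][10-35 FREE]
Op 4: a = realloc(a, 17) -> a = 10; heap: [0-5 FREE][6-9 ALLOC][10-26 ALLOC][27-35 FREE]
Op 5: free(a) -> (freed a); heap: [0-5 FREE][6-9 ALLOC][10-35 FREE]
Op 6: c = malloc(8) -> c = 10; heap: [0-5 FREE][6-9 ALLOC][10-17 ALLOC][18-35 FREE]
free(c): c = 10 -> block [10-17 ALLOC]; mark free, coalesce with adjacent free neighbors -> [0-5 FREE][6-9 ALLOC][10-35 FREE]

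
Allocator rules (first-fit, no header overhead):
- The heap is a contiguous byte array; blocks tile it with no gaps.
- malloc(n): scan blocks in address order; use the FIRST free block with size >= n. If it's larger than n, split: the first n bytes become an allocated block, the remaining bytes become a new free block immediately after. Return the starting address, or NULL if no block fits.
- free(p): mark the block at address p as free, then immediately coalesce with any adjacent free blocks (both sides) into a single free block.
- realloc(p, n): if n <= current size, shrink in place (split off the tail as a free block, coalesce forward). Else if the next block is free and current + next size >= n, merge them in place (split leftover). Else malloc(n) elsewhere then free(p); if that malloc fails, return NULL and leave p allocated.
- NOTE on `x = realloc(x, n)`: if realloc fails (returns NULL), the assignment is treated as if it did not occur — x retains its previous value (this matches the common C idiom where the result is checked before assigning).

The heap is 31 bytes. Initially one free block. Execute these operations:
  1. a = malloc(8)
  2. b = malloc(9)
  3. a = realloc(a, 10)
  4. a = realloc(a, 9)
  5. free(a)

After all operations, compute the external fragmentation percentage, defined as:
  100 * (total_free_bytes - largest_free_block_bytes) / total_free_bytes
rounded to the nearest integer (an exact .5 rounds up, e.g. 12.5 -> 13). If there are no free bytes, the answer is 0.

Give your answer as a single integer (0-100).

Op 1: a = malloc(8) -> a = 0; heap: [0-7 ALLOC][8-30 FREE]
Op 2: b = malloc(9) -> b = 8; heap: [0-7 ALLOC][8-16 ALLOC][17-30 FREE]
Op 3: a = realloc(a, 10) -> a = 17; heap: [0-7 FREE][8-16 ALLOC][17-26 ALLOC][27-30 FREE]
Op 4: a = realloc(a, 9) -> a = 17; heap: [0-7 FREE][8-16 ALLOC][17-25 ALLOC][26-30 FREE]
Op 5: free(a) -> (freed a); heap: [0-7 FREE][8-16 ALLOC][17-30 FREE]
Free blocks: [8 14] total_free=22 largest=14 -> 100*(22-14)/22 = 800/22 ≈ 36.364 -> rounds to 36

Answer: 36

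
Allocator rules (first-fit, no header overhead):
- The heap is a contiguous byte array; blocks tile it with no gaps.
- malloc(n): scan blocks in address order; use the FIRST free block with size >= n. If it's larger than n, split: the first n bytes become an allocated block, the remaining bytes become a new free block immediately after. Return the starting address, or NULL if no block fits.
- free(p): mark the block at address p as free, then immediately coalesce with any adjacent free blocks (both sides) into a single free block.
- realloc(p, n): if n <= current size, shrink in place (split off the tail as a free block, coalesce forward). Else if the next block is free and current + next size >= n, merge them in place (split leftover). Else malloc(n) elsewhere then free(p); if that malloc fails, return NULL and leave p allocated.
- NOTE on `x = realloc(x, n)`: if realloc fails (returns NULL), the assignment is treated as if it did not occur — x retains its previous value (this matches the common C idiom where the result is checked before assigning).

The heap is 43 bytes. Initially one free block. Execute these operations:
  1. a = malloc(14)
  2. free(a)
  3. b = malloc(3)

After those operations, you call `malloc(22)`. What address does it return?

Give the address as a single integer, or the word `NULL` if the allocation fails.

Answer: 3

Derivation:
Op 1: a = malloc(14) -> a = 0; heap: [0-13 ALLOC][14-42 FREE]
Op 2: free(a) -> (freed a); heap: [0-42 FREE]
Op 3: b = malloc(3) -> b = 0; heap: [0-2 ALLOC][3-42 FREE]
malloc(22): first-fit scan over [0-2 ALLOC][3-42 FREE] -> 3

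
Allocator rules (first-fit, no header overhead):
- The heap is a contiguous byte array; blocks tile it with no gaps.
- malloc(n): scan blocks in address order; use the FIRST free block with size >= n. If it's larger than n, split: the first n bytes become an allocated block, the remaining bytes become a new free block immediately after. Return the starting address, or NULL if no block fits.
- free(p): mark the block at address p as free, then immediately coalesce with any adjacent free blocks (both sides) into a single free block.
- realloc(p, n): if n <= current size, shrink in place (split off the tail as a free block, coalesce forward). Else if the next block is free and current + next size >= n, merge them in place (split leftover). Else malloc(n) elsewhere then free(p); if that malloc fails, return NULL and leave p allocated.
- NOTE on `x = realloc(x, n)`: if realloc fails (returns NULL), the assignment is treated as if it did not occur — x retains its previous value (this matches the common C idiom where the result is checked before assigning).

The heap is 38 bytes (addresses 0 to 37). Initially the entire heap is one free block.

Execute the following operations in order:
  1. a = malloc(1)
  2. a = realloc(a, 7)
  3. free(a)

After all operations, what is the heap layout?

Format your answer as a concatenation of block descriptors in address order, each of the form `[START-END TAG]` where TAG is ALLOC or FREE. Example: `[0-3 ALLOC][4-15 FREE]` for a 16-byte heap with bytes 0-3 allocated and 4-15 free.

Op 1: a = malloc(1) -> a = 0; heap: [0-0 ALLOC][1-37 FREE]
Op 2: a = realloc(a, 7) -> a = 0; heap: [0-6 ALLOC][7-37 FREE]
Op 3: free(a) -> (freed a); heap: [0-37 FREE]

Answer: [0-37 FREE]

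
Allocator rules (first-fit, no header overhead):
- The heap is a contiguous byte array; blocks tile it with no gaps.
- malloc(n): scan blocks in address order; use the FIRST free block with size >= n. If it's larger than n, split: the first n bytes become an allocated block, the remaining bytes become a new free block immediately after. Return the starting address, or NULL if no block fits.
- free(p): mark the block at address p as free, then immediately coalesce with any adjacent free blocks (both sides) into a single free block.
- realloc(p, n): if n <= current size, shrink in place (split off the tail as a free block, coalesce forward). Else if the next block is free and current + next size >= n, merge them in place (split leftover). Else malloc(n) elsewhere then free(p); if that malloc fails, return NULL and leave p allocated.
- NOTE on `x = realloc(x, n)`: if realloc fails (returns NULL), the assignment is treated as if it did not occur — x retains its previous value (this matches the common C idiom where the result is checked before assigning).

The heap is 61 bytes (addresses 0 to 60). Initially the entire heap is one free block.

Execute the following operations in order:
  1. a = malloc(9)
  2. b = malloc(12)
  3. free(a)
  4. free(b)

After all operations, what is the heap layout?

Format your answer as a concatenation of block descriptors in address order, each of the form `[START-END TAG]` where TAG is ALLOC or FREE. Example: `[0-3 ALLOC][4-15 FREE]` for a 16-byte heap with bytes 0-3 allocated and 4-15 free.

Answer: [0-60 FREE]

Derivation:
Op 1: a = malloc(9) -> a = 0; heap: [0-8 ALLOC][9-60 FREE]
Op 2: b = malloc(12) -> b = 9; heap: [0-8 ALLOC][9-20 ALLOC][21-60 FREE]
Op 3: free(a) -> (freed a); heap: [0-8 FREE][9-20 ALLOC][21-60 FREE]
Op 4: free(b) -> (freed b); heap: [0-60 FREE]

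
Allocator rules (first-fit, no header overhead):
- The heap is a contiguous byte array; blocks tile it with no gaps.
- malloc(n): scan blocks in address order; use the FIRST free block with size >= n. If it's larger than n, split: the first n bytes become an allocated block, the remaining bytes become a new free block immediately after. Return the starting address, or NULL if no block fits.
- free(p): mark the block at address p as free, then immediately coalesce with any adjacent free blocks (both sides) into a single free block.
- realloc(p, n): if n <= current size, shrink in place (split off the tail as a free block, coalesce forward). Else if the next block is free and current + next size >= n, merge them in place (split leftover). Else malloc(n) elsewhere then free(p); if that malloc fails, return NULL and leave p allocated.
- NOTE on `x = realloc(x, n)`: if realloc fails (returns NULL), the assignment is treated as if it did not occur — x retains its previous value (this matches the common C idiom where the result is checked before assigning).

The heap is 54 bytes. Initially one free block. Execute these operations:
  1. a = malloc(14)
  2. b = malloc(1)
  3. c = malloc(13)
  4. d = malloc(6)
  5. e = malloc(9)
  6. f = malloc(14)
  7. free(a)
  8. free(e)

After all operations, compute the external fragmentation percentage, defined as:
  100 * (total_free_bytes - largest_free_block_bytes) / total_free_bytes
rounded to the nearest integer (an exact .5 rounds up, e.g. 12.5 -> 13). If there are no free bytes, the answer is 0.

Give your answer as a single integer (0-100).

Answer: 41

Derivation:
Op 1: a = malloc(14) -> a = 0; heap: [0-13 ALLOC][14-53 FREE]
Op 2: b = malloc(1) -> b = 14; heap: [0-13 ALLOC][14-14 ALLOC][15-53 FREE]
Op 3: c = malloc(13) -> c = 15; heap: [0-13 ALLOC][14-14 ALLOC][15-27 ALLOC][28-53 FREE]
Op 4: d = malloc(6) -> d = 28; heap: [0-13 ALLOC][14-14 ALLOC][15-27 ALLOC][28-33 ALLOC][34-53 FREE]
Op 5: e = malloc(9) -> e = 34; heap: [0-13 ALLOC][14-14 ALLOC][15-27 ALLOC][28-33 ALLOC][34-42 ALLOC][43-53 FREE]
Op 6: f = malloc(14) -> f = NULL; heap: [0-13 ALLOC][14-14 ALLOC][15-27 ALLOC][28-33 ALLOC][34-42 ALLOC][43-53 FREE]
Op 7: free(a) -> (freed a); heap: [0-13 FREE][14-14 ALLOC][15-27 ALLOC][28-33 ALLOC][34-42 ALLOC][43-53 FREE]
Op 8: free(e) -> (freed e); heap: [0-13 FREE][14-14 ALLOC][15-27 ALLOC][28-33 ALLOC][34-53 FREE]
Free blocks: [14 20] total_free=34 largest=20 -> 100*(34-20)/34 = 1400/34 ≈ 41.176 -> rounds to 41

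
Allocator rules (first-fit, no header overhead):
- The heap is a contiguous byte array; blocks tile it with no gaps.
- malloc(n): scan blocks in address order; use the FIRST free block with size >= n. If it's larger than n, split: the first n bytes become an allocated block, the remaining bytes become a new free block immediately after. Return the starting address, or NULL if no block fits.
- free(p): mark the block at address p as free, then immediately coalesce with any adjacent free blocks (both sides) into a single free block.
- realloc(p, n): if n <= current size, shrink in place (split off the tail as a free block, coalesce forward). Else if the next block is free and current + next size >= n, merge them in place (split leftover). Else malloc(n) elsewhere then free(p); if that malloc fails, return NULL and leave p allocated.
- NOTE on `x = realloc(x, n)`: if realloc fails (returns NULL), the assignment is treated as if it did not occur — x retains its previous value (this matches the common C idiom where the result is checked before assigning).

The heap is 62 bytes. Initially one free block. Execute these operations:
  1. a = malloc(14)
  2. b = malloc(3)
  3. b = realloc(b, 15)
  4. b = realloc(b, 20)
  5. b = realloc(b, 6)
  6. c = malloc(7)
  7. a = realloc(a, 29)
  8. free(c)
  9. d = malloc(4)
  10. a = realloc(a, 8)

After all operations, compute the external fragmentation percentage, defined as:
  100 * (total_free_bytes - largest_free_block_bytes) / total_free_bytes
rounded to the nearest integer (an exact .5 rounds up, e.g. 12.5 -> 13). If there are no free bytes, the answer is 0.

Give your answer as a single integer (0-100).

Answer: 39

Derivation:
Op 1: a = malloc(14) -> a = 0; heap: [0-13 ALLOC][14-61 FREE]
Op 2: b = malloc(3) -> b = 14; heap: [0-13 ALLOC][14-16 ALLOC][17-61 FREE]
Op 3: b = realloc(b, 15) -> b = 14; heap: [0-13 ALLOC][14-28 ALLOC][29-61 FREE]
Op 4: b = realloc(b, 20) -> b = 14; heap: [0-13 ALLOC][14-33 ALLOC][34-61 FREE]
Op 5: b = realloc(b, 6) -> b = 14; heap: [0-13 ALLOC][14-19 ALLOC][20-61 FREE]
Op 6: c = malloc(7) -> c = 20; heap: [0-13 ALLOC][14-19 ALLOC][20-26 ALLOC][27-61 FREE]
Op 7: a = realloc(a, 29) -> a = 27; heap: [0-13 FREE][14-19 ALLOC][20-26 ALLOC][27-55 ALLOC][56-61 FREE]
Op 8: free(c) -> (freed c); heap: [0-13 FREE][14-19 ALLOC][20-26 FREE][27-55 ALLOC][56-61 FREE]
Op 9: d = malloc(4) -> d = 0; heap: [0-3 ALLOC][4-13 FREE][14-19 ALLOC][20-26 FREE][27-55 ALLOC][56-61 FREE]
Op 10: a = realloc(a, 8) -> a = 27; heap: [0-3 ALLOC][4-13 FREE][14-19 ALLOC][20-26 FREE][27-34 ALLOC][35-61 FREE]
Free blocks: [10 7 27] total_free=44 largest=27 -> 100*(44-27)/44 = 1700/44 ≈ 38.636 -> rounds to 39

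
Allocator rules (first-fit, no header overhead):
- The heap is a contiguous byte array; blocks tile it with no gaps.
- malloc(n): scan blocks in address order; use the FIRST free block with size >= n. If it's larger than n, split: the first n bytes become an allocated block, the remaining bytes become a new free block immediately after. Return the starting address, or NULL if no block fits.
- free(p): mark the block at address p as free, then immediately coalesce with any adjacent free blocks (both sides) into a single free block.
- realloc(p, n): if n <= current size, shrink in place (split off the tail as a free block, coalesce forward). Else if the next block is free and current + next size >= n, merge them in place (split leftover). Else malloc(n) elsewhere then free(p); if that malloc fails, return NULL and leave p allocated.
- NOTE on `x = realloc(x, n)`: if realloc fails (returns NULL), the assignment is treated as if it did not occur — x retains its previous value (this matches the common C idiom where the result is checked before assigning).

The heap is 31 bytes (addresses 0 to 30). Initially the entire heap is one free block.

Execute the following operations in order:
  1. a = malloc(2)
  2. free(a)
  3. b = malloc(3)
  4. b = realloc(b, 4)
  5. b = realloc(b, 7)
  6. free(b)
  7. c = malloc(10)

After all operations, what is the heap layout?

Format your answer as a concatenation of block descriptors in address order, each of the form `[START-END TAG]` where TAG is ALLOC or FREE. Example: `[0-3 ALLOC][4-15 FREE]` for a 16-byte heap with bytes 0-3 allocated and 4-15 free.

Answer: [0-9 ALLOC][10-30 FREE]

Derivation:
Op 1: a = malloc(2) -> a = 0; heap: [0-1 ALLOC][2-30 FREE]
Op 2: free(a) -> (freed a); heap: [0-30 FREE]
Op 3: b = malloc(3) -> b = 0; heap: [0-2 ALLOC][3-30 FREE]
Op 4: b = realloc(b, 4) -> b = 0; heap: [0-3 ALLOC][4-30 FREE]
Op 5: b = realloc(b, 7) -> b = 0; heap: [0-6 ALLOC][7-30 FREE]
Op 6: free(b) -> (freed b); heap: [0-30 FREE]
Op 7: c = malloc(10) -> c = 0; heap: [0-9 ALLOC][10-30 FREE]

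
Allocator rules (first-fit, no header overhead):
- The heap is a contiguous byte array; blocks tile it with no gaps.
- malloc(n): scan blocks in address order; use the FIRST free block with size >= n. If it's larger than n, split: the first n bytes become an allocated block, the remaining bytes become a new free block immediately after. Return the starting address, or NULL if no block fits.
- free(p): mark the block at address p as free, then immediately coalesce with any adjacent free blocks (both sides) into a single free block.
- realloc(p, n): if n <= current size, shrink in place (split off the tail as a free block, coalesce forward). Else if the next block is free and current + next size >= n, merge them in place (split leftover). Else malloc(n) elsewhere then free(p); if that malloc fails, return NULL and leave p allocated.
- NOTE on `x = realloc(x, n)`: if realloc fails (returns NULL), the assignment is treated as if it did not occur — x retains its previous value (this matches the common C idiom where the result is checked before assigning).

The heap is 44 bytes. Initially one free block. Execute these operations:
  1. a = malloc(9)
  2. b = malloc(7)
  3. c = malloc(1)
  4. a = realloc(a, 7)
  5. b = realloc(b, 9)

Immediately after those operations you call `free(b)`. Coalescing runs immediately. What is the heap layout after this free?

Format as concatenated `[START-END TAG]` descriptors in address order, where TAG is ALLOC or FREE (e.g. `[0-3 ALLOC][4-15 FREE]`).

Op 1: a = malloc(9) -> a = 0; heap: [0-8 ALLOC][9-43 FREE]
Op 2: b = malloc(7) -> b = 9; heap: [0-8 ALLOC][9-15 ALLOC][16-43 FREE]
Op 3: c = malloc(1) -> c = 16; heap: [0-8 ALLOC][9-15 ALLOC][16-16 ALLOC][17-43 FREE]
Op 4: a = realloc(a, 7) -> a = 0; heap: [0-6 ALLOC][7-8 FREE][9-15 ALLOC][16-16 ALLOC][17-43 FREE]
Op 5: b = realloc(b, 9) -> b = 17; heap: [0-6 ALLOC][7-15 FREE][16-16 ALLOC][17-25 ALLOC][26-43 FREE]
free(b): b = 17 -> block [17-25 ALLOC]; mark free, coalesce with adjacent free neighbors -> [0-6 ALLOC][7-15 FREE][16-16 ALLOC][17-43 FREE]

Answer: [0-6 ALLOC][7-15 FREE][16-16 ALLOC][17-43 FREE]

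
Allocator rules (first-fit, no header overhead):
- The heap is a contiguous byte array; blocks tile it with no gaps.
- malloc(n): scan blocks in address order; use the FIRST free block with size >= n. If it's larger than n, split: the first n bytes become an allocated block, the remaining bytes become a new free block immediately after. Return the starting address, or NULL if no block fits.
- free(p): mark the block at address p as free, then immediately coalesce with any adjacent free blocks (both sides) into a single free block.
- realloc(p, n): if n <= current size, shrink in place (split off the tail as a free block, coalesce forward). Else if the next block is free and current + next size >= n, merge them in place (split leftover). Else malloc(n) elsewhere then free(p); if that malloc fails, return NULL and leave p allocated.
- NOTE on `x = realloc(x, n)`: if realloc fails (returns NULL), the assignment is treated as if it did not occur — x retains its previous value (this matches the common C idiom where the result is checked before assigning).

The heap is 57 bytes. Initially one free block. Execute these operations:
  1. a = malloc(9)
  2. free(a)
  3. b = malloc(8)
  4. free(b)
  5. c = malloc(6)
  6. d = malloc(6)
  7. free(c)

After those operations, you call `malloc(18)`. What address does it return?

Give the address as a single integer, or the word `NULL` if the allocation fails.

Answer: 12

Derivation:
Op 1: a = malloc(9) -> a = 0; heap: [0-8 ALLOC][9-56 FREE]
Op 2: free(a) -> (freed a); heap: [0-56 FREE]
Op 3: b = malloc(8) -> b = 0; heap: [0-7 ALLOC][8-56 FREE]
Op 4: free(b) -> (freed b); heap: [0-56 FREE]
Op 5: c = malloc(6) -> c = 0; heap: [0-5 ALLOC][6-56 FREE]
Op 6: d = malloc(6) -> d = 6; heap: [0-5 ALLOC][6-11 ALLOC][12-56 FREE]
Op 7: free(c) -> (freed c); heap: [0-5 FREE][6-11 ALLOC][12-56 FREE]
malloc(18): first-fit scan over [0-5 FREE][6-11 ALLOC][12-56 FREE] -> 12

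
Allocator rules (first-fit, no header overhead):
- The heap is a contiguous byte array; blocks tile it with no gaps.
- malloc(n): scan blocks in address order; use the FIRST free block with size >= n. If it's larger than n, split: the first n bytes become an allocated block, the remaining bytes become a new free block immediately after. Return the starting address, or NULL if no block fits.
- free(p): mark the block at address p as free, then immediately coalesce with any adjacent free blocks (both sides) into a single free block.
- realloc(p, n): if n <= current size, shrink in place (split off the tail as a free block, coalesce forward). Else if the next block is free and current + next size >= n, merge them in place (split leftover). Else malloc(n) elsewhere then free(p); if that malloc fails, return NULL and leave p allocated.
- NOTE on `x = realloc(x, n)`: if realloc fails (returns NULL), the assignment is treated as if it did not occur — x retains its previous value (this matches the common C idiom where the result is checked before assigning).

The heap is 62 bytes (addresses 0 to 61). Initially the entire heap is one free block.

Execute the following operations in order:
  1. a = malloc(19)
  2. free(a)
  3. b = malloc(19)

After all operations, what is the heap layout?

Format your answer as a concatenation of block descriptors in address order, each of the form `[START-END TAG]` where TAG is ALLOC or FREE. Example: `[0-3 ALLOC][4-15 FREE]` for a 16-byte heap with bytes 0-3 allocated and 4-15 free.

Op 1: a = malloc(19) -> a = 0; heap: [0-18 ALLOC][19-61 FREE]
Op 2: free(a) -> (freed a); heap: [0-61 FREE]
Op 3: b = malloc(19) -> b = 0; heap: [0-18 ALLOC][19-61 FREE]

Answer: [0-18 ALLOC][19-61 FREE]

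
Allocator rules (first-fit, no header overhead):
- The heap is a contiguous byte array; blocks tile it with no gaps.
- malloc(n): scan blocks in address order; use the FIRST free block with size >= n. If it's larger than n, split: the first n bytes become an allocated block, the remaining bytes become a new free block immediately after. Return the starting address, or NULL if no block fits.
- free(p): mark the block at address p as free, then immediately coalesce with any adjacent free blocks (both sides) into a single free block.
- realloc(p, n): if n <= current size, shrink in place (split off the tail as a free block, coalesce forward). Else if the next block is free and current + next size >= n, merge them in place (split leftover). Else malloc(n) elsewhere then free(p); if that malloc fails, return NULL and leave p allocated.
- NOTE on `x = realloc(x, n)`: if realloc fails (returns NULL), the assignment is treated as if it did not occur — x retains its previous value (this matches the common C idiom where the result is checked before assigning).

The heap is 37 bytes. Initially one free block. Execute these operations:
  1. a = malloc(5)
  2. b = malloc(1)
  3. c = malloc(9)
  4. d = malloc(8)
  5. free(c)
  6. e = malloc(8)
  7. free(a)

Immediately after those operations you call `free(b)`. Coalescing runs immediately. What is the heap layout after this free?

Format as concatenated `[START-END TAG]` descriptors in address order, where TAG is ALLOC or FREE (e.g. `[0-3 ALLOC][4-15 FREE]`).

Op 1: a = malloc(5) -> a = 0; heap: [0-4 ALLOC][5-36 FREE]
Op 2: b = malloc(1) -> b = 5; heap: [0-4 ALLOC][5-5 ALLOC][6-36 FREE]
Op 3: c = malloc(9) -> c = 6; heap: [0-4 ALLOC][5-5 ALLOC][6-14 ALLOC][15-36 FREE]
Op 4: d = malloc(8) -> d = 15; heap: [0-4 ALLOC][5-5 ALLOC][6-14 ALLOC][15-22 ALLOC][23-36 FREE]
Op 5: free(c) -> (freed c); heap: [0-4 ALLOC][5-5 ALLOC][6-14 FREE][15-22 ALLOC][23-36 FREE]
Op 6: e = malloc(8) -> e = 6; heap: [0-4 ALLOC][5-5 ALLOC][6-13 ALLOC][14-14 FREE][15-22 ALLOC][23-36 FREE]
Op 7: free(a) -> (freed a); heap: [0-4 FREE][5-5 ALLOC][6-13 ALLOC][14-14 FREE][15-22 ALLOC][23-36 FREE]
free(b): b = 5 -> block [5-5 ALLOC]; mark free, coalesce with adjacent free neighbors -> [0-5 FREE][6-13 ALLOC][14-14 FREE][15-22 ALLOC][23-36 FREE]

Answer: [0-5 FREE][6-13 ALLOC][14-14 FREE][15-22 ALLOC][23-36 FREE]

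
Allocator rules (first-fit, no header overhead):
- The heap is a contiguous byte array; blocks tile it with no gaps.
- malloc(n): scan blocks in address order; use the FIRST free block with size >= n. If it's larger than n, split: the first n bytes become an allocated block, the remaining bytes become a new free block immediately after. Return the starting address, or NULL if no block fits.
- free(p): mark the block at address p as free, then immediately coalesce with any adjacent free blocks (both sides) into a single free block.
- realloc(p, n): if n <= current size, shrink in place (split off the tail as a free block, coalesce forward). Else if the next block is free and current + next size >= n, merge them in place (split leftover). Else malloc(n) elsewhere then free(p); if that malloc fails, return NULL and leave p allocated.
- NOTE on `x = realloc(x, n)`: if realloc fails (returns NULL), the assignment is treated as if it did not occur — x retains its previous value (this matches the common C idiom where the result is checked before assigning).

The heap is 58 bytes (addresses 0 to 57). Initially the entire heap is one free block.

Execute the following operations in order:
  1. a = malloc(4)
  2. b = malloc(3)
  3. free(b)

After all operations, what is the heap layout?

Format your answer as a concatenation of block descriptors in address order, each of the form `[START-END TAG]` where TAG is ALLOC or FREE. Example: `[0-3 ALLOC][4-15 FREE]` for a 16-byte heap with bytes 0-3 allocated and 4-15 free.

Op 1: a = malloc(4) -> a = 0; heap: [0-3 ALLOC][4-57 FREE]
Op 2: b = malloc(3) -> b = 4; heap: [0-3 ALLOC][4-6 ALLOC][7-57 FREE]
Op 3: free(b) -> (freed b); heap: [0-3 ALLOC][4-57 FREE]

Answer: [0-3 ALLOC][4-57 FREE]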